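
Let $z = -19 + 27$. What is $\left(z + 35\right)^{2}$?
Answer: $1849$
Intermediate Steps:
$z = 8$
$\left(z + 35\right)^{2} = \left(8 + 35\right)^{2} = 43^{2} = 1849$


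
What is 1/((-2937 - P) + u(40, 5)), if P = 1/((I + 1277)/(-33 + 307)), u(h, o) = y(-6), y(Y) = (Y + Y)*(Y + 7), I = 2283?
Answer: -1780/5249357 ≈ -0.00033909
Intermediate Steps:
y(Y) = 2*Y*(7 + Y) (y(Y) = (2*Y)*(7 + Y) = 2*Y*(7 + Y))
u(h, o) = -12 (u(h, o) = 2*(-6)*(7 - 6) = 2*(-6)*1 = -12)
P = 137/1780 (P = 1/((2283 + 1277)/(-33 + 307)) = 1/(3560/274) = 1/(3560*(1/274)) = 1/(1780/137) = 137/1780 ≈ 0.076966)
1/((-2937 - P) + u(40, 5)) = 1/((-2937 - 1*137/1780) - 12) = 1/((-2937 - 137/1780) - 12) = 1/(-5227997/1780 - 12) = 1/(-5249357/1780) = -1780/5249357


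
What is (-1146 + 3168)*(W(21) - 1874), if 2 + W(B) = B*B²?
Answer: 14932470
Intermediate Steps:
W(B) = -2 + B³ (W(B) = -2 + B*B² = -2 + B³)
(-1146 + 3168)*(W(21) - 1874) = (-1146 + 3168)*((-2 + 21³) - 1874) = 2022*((-2 + 9261) - 1874) = 2022*(9259 - 1874) = 2022*7385 = 14932470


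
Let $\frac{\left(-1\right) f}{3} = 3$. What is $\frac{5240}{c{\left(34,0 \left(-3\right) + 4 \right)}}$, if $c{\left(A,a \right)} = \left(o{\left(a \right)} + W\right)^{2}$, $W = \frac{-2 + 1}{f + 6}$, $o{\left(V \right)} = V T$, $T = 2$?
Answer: $\frac{9432}{125} \approx 75.456$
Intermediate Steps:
$f = -9$ ($f = \left(-3\right) 3 = -9$)
$o{\left(V \right)} = 2 V$ ($o{\left(V \right)} = V 2 = 2 V$)
$W = \frac{1}{3}$ ($W = \frac{-2 + 1}{-9 + 6} = - \frac{1}{-3} = \left(-1\right) \left(- \frac{1}{3}\right) = \frac{1}{3} \approx 0.33333$)
$c{\left(A,a \right)} = \left(\frac{1}{3} + 2 a\right)^{2}$ ($c{\left(A,a \right)} = \left(2 a + \frac{1}{3}\right)^{2} = \left(\frac{1}{3} + 2 a\right)^{2}$)
$\frac{5240}{c{\left(34,0 \left(-3\right) + 4 \right)}} = \frac{5240}{\frac{1}{9} \left(1 + 6 \left(0 \left(-3\right) + 4\right)\right)^{2}} = \frac{5240}{\frac{1}{9} \left(1 + 6 \left(0 + 4\right)\right)^{2}} = \frac{5240}{\frac{1}{9} \left(1 + 6 \cdot 4\right)^{2}} = \frac{5240}{\frac{1}{9} \left(1 + 24\right)^{2}} = \frac{5240}{\frac{1}{9} \cdot 25^{2}} = \frac{5240}{\frac{1}{9} \cdot 625} = \frac{5240}{\frac{625}{9}} = 5240 \cdot \frac{9}{625} = \frac{9432}{125}$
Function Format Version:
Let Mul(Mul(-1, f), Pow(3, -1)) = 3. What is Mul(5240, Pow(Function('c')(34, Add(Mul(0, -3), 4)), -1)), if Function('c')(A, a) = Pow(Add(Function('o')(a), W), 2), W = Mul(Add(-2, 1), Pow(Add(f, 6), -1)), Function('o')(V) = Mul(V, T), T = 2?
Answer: Rational(9432, 125) ≈ 75.456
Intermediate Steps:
f = -9 (f = Mul(-3, 3) = -9)
Function('o')(V) = Mul(2, V) (Function('o')(V) = Mul(V, 2) = Mul(2, V))
W = Rational(1, 3) (W = Mul(Add(-2, 1), Pow(Add(-9, 6), -1)) = Mul(-1, Pow(-3, -1)) = Mul(-1, Rational(-1, 3)) = Rational(1, 3) ≈ 0.33333)
Function('c')(A, a) = Pow(Add(Rational(1, 3), Mul(2, a)), 2) (Function('c')(A, a) = Pow(Add(Mul(2, a), Rational(1, 3)), 2) = Pow(Add(Rational(1, 3), Mul(2, a)), 2))
Mul(5240, Pow(Function('c')(34, Add(Mul(0, -3), 4)), -1)) = Mul(5240, Pow(Mul(Rational(1, 9), Pow(Add(1, Mul(6, Add(Mul(0, -3), 4))), 2)), -1)) = Mul(5240, Pow(Mul(Rational(1, 9), Pow(Add(1, Mul(6, Add(0, 4))), 2)), -1)) = Mul(5240, Pow(Mul(Rational(1, 9), Pow(Add(1, Mul(6, 4)), 2)), -1)) = Mul(5240, Pow(Mul(Rational(1, 9), Pow(Add(1, 24), 2)), -1)) = Mul(5240, Pow(Mul(Rational(1, 9), Pow(25, 2)), -1)) = Mul(5240, Pow(Mul(Rational(1, 9), 625), -1)) = Mul(5240, Pow(Rational(625, 9), -1)) = Mul(5240, Rational(9, 625)) = Rational(9432, 125)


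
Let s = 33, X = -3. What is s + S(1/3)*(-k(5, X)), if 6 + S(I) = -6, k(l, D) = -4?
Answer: -15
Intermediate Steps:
S(I) = -12 (S(I) = -6 - 6 = -12)
s + S(1/3)*(-k(5, X)) = 33 - (-12)*(-4) = 33 - 12*4 = 33 - 48 = -15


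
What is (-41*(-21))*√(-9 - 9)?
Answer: 2583*I*√2 ≈ 3652.9*I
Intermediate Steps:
(-41*(-21))*√(-9 - 9) = 861*√(-18) = 861*(3*I*√2) = 2583*I*√2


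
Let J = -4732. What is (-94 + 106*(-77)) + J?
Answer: -12988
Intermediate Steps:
(-94 + 106*(-77)) + J = (-94 + 106*(-77)) - 4732 = (-94 - 8162) - 4732 = -8256 - 4732 = -12988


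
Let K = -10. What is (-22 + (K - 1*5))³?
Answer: -50653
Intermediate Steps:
(-22 + (K - 1*5))³ = (-22 + (-10 - 1*5))³ = (-22 + (-10 - 5))³ = (-22 - 15)³ = (-37)³ = -50653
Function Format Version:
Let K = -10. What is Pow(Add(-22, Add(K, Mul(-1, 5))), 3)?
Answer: -50653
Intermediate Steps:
Pow(Add(-22, Add(K, Mul(-1, 5))), 3) = Pow(Add(-22, Add(-10, Mul(-1, 5))), 3) = Pow(Add(-22, Add(-10, -5)), 3) = Pow(Add(-22, -15), 3) = Pow(-37, 3) = -50653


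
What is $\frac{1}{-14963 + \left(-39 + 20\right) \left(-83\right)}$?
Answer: $- \frac{1}{13386} \approx -7.4705 \cdot 10^{-5}$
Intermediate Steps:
$\frac{1}{-14963 + \left(-39 + 20\right) \left(-83\right)} = \frac{1}{-14963 - -1577} = \frac{1}{-14963 + 1577} = \frac{1}{-13386} = - \frac{1}{13386}$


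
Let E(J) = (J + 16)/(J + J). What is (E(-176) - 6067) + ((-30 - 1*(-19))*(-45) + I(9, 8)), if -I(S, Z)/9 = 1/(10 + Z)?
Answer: -122585/22 ≈ -5572.0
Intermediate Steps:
E(J) = (16 + J)/(2*J) (E(J) = (16 + J)/((2*J)) = (16 + J)*(1/(2*J)) = (16 + J)/(2*J))
I(S, Z) = -9/(10 + Z)
(E(-176) - 6067) + ((-30 - 1*(-19))*(-45) + I(9, 8)) = ((½)*(16 - 176)/(-176) - 6067) + ((-30 - 1*(-19))*(-45) - 9/(10 + 8)) = ((½)*(-1/176)*(-160) - 6067) + ((-30 + 19)*(-45) - 9/18) = (5/11 - 6067) + (-11*(-45) - 9*1/18) = -66732/11 + (495 - ½) = -66732/11 + 989/2 = -122585/22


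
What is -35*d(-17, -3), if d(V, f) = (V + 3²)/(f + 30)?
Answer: 280/27 ≈ 10.370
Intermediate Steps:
d(V, f) = (9 + V)/(30 + f) (d(V, f) = (V + 9)/(30 + f) = (9 + V)/(30 + f))
-35*d(-17, -3) = -35*(9 - 17)/(30 - 3) = -35*(-8)/27 = -35*(-8/27) = 280/27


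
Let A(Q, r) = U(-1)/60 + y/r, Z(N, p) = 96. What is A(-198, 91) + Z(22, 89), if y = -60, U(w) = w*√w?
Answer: 8676/91 - I/60 ≈ 95.341 - 0.016667*I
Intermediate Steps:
U(w) = w^(3/2)
A(Q, r) = -60/r - I/60 (A(Q, r) = (-1)^(3/2)/60 - 60/r = -I*(1/60) - 60/r = -I/60 - 60/r = -60/r - I/60)
A(-198, 91) + Z(22, 89) = (-60/91 - I/60) + 96 = 8676/91 - I/60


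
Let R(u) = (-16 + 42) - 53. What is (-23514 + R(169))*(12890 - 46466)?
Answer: 790412616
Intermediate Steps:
R(u) = -27 (R(u) = 26 - 53 = -27)
(-23514 + R(169))*(12890 - 46466) = (-23514 - 27)*(12890 - 46466) = -23541*(-33576) = 790412616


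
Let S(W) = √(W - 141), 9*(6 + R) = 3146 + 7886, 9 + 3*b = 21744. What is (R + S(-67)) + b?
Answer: 76183/9 + 4*I*√13 ≈ 8464.8 + 14.422*I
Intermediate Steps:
b = 7245 (b = -3 + (⅓)*21744 = -3 + 7248 = 7245)
R = 10978/9 (R = -6 + (3146 + 7886)/9 = -6 + (⅑)*11032 = -6 + 11032/9 = 10978/9 ≈ 1219.8)
S(W) = √(-141 + W)
(R + S(-67)) + b = (10978/9 + √(-141 - 67)) + 7245 = (10978/9 + √(-208)) + 7245 = (10978/9 + 4*I*√13) + 7245 = 76183/9 + 4*I*√13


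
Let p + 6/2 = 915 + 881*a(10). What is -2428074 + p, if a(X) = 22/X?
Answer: -12126119/5 ≈ -2.4252e+6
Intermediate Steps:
p = 14251/5 (p = -3 + (915 + 881*(22/10)) = -3 + (915 + 881*(22*(⅒))) = -3 + (915 + 881*(11/5)) = -3 + (915 + 9691/5) = -3 + 14266/5 = 14251/5 ≈ 2850.2)
-2428074 + p = -2428074 + 14251/5 = -12126119/5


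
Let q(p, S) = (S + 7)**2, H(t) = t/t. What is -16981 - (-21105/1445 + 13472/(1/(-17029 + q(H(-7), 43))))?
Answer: 56562421544/289 ≈ 1.9572e+8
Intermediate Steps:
H(t) = 1
q(p, S) = (7 + S)**2
-16981 - (-21105/1445 + 13472/(1/(-17029 + q(H(-7), 43)))) = -16981 - (-21105/1445 + 13472/(1/(-17029 + (7 + 43)**2))) = -16981 - (-21105*1/1445 + 13472/(1/(-17029 + 50**2))) = -16981 - (-4221/289 + 13472/(1/(-17029 + 2500))) = -16981 - (-4221/289 + 13472/(1/(-14529))) = -16981 - (-4221/289 + 13472/(-1/14529)) = -16981 - (-4221/289 + 13472*(-14529)) = -16981 - (-4221/289 - 195734688) = -16981 - 1*(-56567329053/289) = -16981 + 56567329053/289 = 56562421544/289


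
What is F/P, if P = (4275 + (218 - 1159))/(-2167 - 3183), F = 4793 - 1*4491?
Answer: -807850/1667 ≈ -484.61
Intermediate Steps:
F = 302 (F = 4793 - 4491 = 302)
P = -1667/2675 (P = (4275 - 941)/(-5350) = 3334*(-1/5350) = -1667/2675 ≈ -0.62318)
F/P = 302/(-1667/2675) = 302*(-2675/1667) = -807850/1667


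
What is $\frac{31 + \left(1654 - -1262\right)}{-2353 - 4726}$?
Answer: $- \frac{2947}{7079} \approx -0.4163$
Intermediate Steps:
$\frac{31 + \left(1654 - -1262\right)}{-2353 - 4726} = \frac{31 + \left(1654 + 1262\right)}{-7079} = \left(31 + 2916\right) \left(- \frac{1}{7079}\right) = 2947 \left(- \frac{1}{7079}\right) = - \frac{2947}{7079}$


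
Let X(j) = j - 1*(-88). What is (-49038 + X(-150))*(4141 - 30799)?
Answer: 1308907800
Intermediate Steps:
X(j) = 88 + j (X(j) = j + 88 = 88 + j)
(-49038 + X(-150))*(4141 - 30799) = (-49038 + (88 - 150))*(4141 - 30799) = (-49038 - 62)*(-26658) = -49100*(-26658) = 1308907800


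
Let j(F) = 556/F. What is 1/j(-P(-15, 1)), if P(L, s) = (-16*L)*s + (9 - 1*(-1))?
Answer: -125/278 ≈ -0.44964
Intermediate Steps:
P(L, s) = 10 - 16*L*s (P(L, s) = -16*L*s + (9 + 1) = -16*L*s + 10 = 10 - 16*L*s)
1/j(-P(-15, 1)) = 1/(556/((-(10 - 16*(-15)*1)))) = 1/(556/((-(10 + 240)))) = 1/(556/((-1*250))) = 1/(556/(-250)) = 1/(556*(-1/250)) = 1/(-278/125) = -125/278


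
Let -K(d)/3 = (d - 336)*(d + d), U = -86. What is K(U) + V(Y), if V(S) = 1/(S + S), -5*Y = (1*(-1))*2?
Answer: -871003/4 ≈ -2.1775e+5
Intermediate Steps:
Y = ⅖ (Y = -1*(-1)*2/5 = -(-1)*2/5 = -⅕*(-2) = ⅖ ≈ 0.40000)
V(S) = 1/(2*S)
K(d) = -6*d*(-336 + d) (K(d) = -3*(d - 336)*(d + d) = -3*(-336 + d)*2*d = -6*d*(-336 + d))
K(U) + V(Y) = 6*(-86)*(336 - 1*(-86)) + 1/(2*(⅖)) = 6*(-86)*(336 + 86) + (½)*(5/2) = 6*(-86)*422 + 5/4 = -217752 + 5/4 = -871003/4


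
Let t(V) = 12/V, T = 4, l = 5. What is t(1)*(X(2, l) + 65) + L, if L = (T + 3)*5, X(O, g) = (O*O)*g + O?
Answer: 1079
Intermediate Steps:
X(O, g) = O + g*O² (X(O, g) = O²*g + O = g*O² + O = O + g*O²)
L = 35 (L = (4 + 3)*5 = 7*5 = 35)
t(1)*(X(2, l) + 65) + L = (12/1)*(2*(1 + 2*5) + 65) + 35 = (12*1)*(2*(1 + 10) + 65) + 35 = 12*(2*11 + 65) + 35 = 12*(22 + 65) + 35 = 12*87 + 35 = 1044 + 35 = 1079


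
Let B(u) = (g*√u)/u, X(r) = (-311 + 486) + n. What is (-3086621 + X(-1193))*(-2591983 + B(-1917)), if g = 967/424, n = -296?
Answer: 8000782789386 + 497479919*I*√213/45156 ≈ 8.0008e+12 + 1.6079e+5*I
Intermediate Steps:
g = 967/424 (g = 967*(1/424) = 967/424 ≈ 2.2807)
X(r) = -121 (X(r) = (-311 + 486) - 296 = 175 - 296 = -121)
B(u) = 967/(424*√u) (B(u) = (967*√u/424)/u = 967/(424*√u))
(-3086621 + X(-1193))*(-2591983 + B(-1917)) = (-3086621 - 121)*(-2591983 + 967/(424*√(-1917))) = -3086742*(-2591983 + 967*(-I*√213/639)/424) = -3086742*(-2591983 - 967*I*√213/270936) = 8000782789386 + 497479919*I*√213/45156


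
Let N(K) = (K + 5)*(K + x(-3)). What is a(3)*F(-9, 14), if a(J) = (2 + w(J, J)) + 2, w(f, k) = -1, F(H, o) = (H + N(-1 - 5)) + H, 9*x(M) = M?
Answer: -35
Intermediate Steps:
x(M) = M/9
N(K) = (5 + K)*(-1/3 + K) (N(K) = (K + 5)*(K + (1/9)*(-3)) = (5 + K)*(K - 1/3) = (5 + K)*(-1/3 + K))
F(H, o) = 19/3 + 2*H (F(H, o) = (H + (-5/3 + (-1 - 5)**2 + 14*(-1 - 5)/3)) + H = (H + (-5/3 + (-6)**2 + (14/3)*(-6))) + H = (H + (-5/3 + 36 - 28)) + H = (H + 19/3) + H = (19/3 + H) + H = 19/3 + 2*H)
a(J) = 3 (a(J) = (2 - 1) + 2 = 1 + 2 = 3)
a(3)*F(-9, 14) = 3*(19/3 + 2*(-9)) = 3*(19/3 - 18) = 3*(-35/3) = -35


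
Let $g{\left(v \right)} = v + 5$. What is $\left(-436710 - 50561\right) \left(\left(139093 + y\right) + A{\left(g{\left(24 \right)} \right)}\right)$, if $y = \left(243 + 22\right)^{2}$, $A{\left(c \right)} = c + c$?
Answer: $-102022852896$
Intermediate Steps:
$g{\left(v \right)} = 5 + v$
$A{\left(c \right)} = 2 c$
$y = 70225$ ($y = 265^{2} = 70225$)
$\left(-436710 - 50561\right) \left(\left(139093 + y\right) + A{\left(g{\left(24 \right)} \right)}\right) = \left(-436710 - 50561\right) \left(\left(139093 + 70225\right) + 2 \left(5 + 24\right)\right) = - 487271 \left(209318 + 2 \cdot 29\right) = - 487271 \left(209318 + 58\right) = \left(-487271\right) 209376 = -102022852896$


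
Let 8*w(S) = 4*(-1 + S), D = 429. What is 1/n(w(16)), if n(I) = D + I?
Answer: 2/873 ≈ 0.0022909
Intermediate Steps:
w(S) = -1/2 + S/2 (w(S) = (4*(-1 + S))/8 = (-4 + 4*S)/8 = -1/2 + S/2)
n(I) = 429 + I
1/n(w(16)) = 1/(429 + (-1/2 + (1/2)*16)) = 1/(429 + (-1/2 + 8)) = 1/(429 + 15/2) = 1/(873/2) = 2/873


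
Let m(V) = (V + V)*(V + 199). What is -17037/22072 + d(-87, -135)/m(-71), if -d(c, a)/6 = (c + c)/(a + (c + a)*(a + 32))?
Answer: -73322990265/94992060992 ≈ -0.77189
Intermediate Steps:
m(V) = 2*V*(199 + V) (m(V) = (2*V)*(199 + V) = 2*V*(199 + V))
d(c, a) = -12*c/(a + (32 + a)*(a + c)) (d(c, a) = -6*(c + c)/(a + (c + a)*(a + 32)) = -6*2*c/(a + (a + c)*(32 + a)) = -6*2*c/(a + (32 + a)*(a + c)) = -12*c/(a + (32 + a)*(a + c)))
-17037/22072 + d(-87, -135)/m(-71) = -17037/22072 + (-12*(-87)/((-135)² + 32*(-87) + 33*(-135) - 135*(-87)))/((2*(-71)*(199 - 71))) = -17037*1/22072 + (-12*(-87)/(18225 - 2784 - 4455 + 11745))/((2*(-71)*128)) = -17037/22072 - 12*(-87)/22731/(-18176) = -17037/22072 - 12*(-87)*1/22731*(-1/18176) = -17037/22072 + (348/7577)*(-1/18176) = -17037/22072 - 87/34429888 = -73322990265/94992060992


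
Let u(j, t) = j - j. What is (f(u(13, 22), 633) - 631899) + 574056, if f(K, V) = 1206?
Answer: -56637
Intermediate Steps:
u(j, t) = 0
(f(u(13, 22), 633) - 631899) + 574056 = (1206 - 631899) + 574056 = -630693 + 574056 = -56637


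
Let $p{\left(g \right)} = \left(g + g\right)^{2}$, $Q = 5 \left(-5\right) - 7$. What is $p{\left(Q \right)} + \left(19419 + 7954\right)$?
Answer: $31469$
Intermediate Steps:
$Q = -32$ ($Q = -25 - 7 = -32$)
$p{\left(g \right)} = 4 g^{2}$ ($p{\left(g \right)} = \left(2 g\right)^{2} = 4 g^{2}$)
$p{\left(Q \right)} + \left(19419 + 7954\right) = 4 \left(-32\right)^{2} + \left(19419 + 7954\right) = 4 \cdot 1024 + 27373 = 4096 + 27373 = 31469$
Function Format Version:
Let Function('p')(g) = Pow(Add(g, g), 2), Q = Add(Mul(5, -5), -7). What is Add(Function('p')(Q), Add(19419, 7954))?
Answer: 31469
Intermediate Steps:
Q = -32 (Q = Add(-25, -7) = -32)
Function('p')(g) = Mul(4, Pow(g, 2)) (Function('p')(g) = Pow(Mul(2, g), 2) = Mul(4, Pow(g, 2)))
Add(Function('p')(Q), Add(19419, 7954)) = Add(Mul(4, Pow(-32, 2)), Add(19419, 7954)) = Add(Mul(4, 1024), 27373) = Add(4096, 27373) = 31469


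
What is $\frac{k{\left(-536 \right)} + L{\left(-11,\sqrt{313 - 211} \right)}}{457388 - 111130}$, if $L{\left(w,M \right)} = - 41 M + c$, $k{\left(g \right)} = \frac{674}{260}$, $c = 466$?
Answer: $\frac{60917}{45013540} - \frac{41 \sqrt{102}}{346258} \approx 0.00015743$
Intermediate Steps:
$k{\left(g \right)} = \frac{337}{130}$ ($k{\left(g \right)} = 674 \cdot \frac{1}{260} = \frac{337}{130}$)
$L{\left(w,M \right)} = 466 - 41 M$ ($L{\left(w,M \right)} = - 41 M + 466 = 466 - 41 M$)
$\frac{k{\left(-536 \right)} + L{\left(-11,\sqrt{313 - 211} \right)}}{457388 - 111130} = \frac{\frac{337}{130} + \left(466 - 41 \sqrt{313 - 211}\right)}{457388 - 111130} = \frac{\frac{337}{130} + \left(466 - 41 \sqrt{102}\right)}{346258} = \left(\frac{60917}{130} - 41 \sqrt{102}\right) \frac{1}{346258} = \frac{60917}{45013540} - \frac{41 \sqrt{102}}{346258}$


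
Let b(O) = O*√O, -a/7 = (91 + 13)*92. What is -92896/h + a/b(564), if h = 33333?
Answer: -92896/33333 - 8372*√141/19881 ≈ -7.7873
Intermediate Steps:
a = -66976 (a = -7*(91 + 13)*92 = -728*92 = -7*9568 = -66976)
b(O) = O^(3/2)
-92896/h + a/b(564) = -92896/33333 - 66976*√141/159048 = -92896*1/33333 - 66976*√141/159048 = -92896/33333 - 8372*√141/19881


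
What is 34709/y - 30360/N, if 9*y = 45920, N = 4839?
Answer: 39160153/74068960 ≈ 0.52870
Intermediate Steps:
y = 45920/9 (y = (⅑)*45920 = 45920/9 ≈ 5102.2)
34709/y - 30360/N = 34709/(45920/9) - 30360/4839 = 34709*(9/45920) - 30360*1/4839 = 312381/45920 - 10120/1613 = 39160153/74068960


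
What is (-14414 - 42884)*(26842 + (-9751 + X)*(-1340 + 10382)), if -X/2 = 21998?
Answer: 27844165476536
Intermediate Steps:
X = -43996 (X = -2*21998 = -43996)
(-14414 - 42884)*(26842 + (-9751 + X)*(-1340 + 10382)) = (-14414 - 42884)*(26842 + (-9751 - 43996)*(-1340 + 10382)) = -57298*(26842 - 53747*9042) = -57298*(26842 - 485980374) = -57298*(-485953532) = 27844165476536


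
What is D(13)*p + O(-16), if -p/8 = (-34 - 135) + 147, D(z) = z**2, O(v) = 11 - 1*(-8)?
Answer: 29763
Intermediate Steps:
O(v) = 19 (O(v) = 11 + 8 = 19)
p = 176 (p = -8*((-34 - 135) + 147) = -8*(-169 + 147) = -8*(-22) = 176)
D(13)*p + O(-16) = 13**2*176 + 19 = 169*176 + 19 = 29744 + 19 = 29763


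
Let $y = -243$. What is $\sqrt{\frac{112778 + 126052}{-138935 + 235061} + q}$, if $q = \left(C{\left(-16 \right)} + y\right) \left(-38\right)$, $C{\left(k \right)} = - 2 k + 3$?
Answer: $\frac{3 \sqrt{225486298841}}{16021} \approx 88.918$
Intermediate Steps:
$C{\left(k \right)} = 3 - 2 k$
$q = 7904$ ($q = \left(\left(3 - -32\right) - 243\right) \left(-38\right) = \left(\left(3 + 32\right) - 243\right) \left(-38\right) = \left(35 - 243\right) \left(-38\right) = \left(-208\right) \left(-38\right) = 7904$)
$\sqrt{\frac{112778 + 126052}{-138935 + 235061} + q} = \sqrt{\frac{112778 + 126052}{-138935 + 235061} + 7904} = \sqrt{\frac{238830}{96126} + 7904} = \sqrt{238830 \cdot \frac{1}{96126} + 7904} = \sqrt{\frac{39805}{16021} + 7904} = \sqrt{\frac{126669789}{16021}} = \frac{3 \sqrt{225486298841}}{16021}$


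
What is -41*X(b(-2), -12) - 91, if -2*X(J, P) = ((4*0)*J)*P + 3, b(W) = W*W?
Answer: -59/2 ≈ -29.500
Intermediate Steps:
b(W) = W**2
X(J, P) = -3/2 (X(J, P) = -(((4*0)*J)*P + 3)/2 = -((0*J)*P + 3)/2 = -(0*P + 3)/2 = -(0 + 3)/2 = -1/2*3 = -3/2)
-41*X(b(-2), -12) - 91 = -41*(-3/2) - 91 = 123/2 - 91 = -59/2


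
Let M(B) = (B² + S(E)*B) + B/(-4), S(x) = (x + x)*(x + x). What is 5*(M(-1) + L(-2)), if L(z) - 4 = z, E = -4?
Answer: -1215/4 ≈ -303.75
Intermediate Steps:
L(z) = 4 + z
S(x) = 4*x² (S(x) = (2*x)*(2*x) = 4*x²)
M(B) = B² + 255*B/4 (M(B) = (B² + (4*(-4)²)*B) + B/(-4) = (B² + (4*16)*B) + B*(-¼) = (B² + 64*B) - B/4 = B² + 255*B/4)
5*(M(-1) + L(-2)) = 5*((¼)*(-1)*(255 + 4*(-1)) + (4 - 2)) = 5*((¼)*(-1)*(255 - 4) + 2) = 5*((¼)*(-1)*251 + 2) = 5*(-251/4 + 2) = 5*(-243/4) = -1215/4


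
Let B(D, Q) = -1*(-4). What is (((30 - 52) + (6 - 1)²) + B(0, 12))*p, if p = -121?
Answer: -847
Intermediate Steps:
B(D, Q) = 4
(((30 - 52) + (6 - 1)²) + B(0, 12))*p = (((30 - 52) + (6 - 1)²) + 4)*(-121) = ((-22 + 5²) + 4)*(-121) = ((-22 + 25) + 4)*(-121) = (3 + 4)*(-121) = 7*(-121) = -847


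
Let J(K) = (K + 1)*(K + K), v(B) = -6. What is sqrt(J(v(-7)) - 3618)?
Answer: I*sqrt(3558) ≈ 59.649*I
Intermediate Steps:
J(K) = 2*K*(1 + K) (J(K) = (1 + K)*(2*K) = 2*K*(1 + K))
sqrt(J(v(-7)) - 3618) = sqrt(2*(-6)*(1 - 6) - 3618) = sqrt(2*(-6)*(-5) - 3618) = sqrt(60 - 3618) = sqrt(-3558) = I*sqrt(3558)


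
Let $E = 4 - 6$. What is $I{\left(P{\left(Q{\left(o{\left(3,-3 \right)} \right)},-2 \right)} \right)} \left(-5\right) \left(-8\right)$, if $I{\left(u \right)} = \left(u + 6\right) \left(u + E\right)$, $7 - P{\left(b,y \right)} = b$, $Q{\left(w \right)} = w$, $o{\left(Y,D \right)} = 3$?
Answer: $800$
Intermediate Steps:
$E = -2$ ($E = 4 - 6 = -2$)
$P{\left(b,y \right)} = 7 - b$
$I{\left(u \right)} = \left(-2 + u\right) \left(6 + u\right)$ ($I{\left(u \right)} = \left(u + 6\right) \left(u - 2\right) = \left(6 + u\right) \left(-2 + u\right) = \left(-2 + u\right) \left(6 + u\right)$)
$I{\left(P{\left(Q{\left(o{\left(3,-3 \right)} \right)},-2 \right)} \right)} \left(-5\right) \left(-8\right) = \left(-12 + \left(7 - 3\right)^{2} + 4 \left(7 - 3\right)\right) \left(-5\right) \left(-8\right) = \left(-12 + 4^{2} + 4 \cdot 4\right) \left(-5\right) \left(-8\right) = \left(-12 + 16 + 16\right) \left(-5\right) \left(-8\right) = 20 \left(-5\right) \left(-8\right) = \left(-100\right) \left(-8\right) = 800$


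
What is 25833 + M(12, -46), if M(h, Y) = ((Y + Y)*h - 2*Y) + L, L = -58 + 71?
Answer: 24834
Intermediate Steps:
L = 13
M(h, Y) = 13 - 2*Y + 2*Y*h (M(h, Y) = ((Y + Y)*h - 2*Y) + 13 = ((2*Y)*h - 2*Y) + 13 = (2*Y*h - 2*Y) + 13 = (-2*Y + 2*Y*h) + 13 = 13 - 2*Y + 2*Y*h)
25833 + M(12, -46) = 25833 + (13 - 2*(-46) + 2*(-46)*12) = 25833 + (13 + 92 - 1104) = 25833 - 999 = 24834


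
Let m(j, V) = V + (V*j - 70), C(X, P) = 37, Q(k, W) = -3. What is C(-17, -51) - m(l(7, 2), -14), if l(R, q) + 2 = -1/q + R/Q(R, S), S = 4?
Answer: 160/3 ≈ 53.333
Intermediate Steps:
l(R, q) = -2 - 1/q - R/3 (l(R, q) = -2 + (-1/q + R/(-3)) = -2 + (-1/q + R*(-⅓)) = -2 + (-1/q - R/3) = -2 - 1/q - R/3)
m(j, V) = -70 + V + V*j (m(j, V) = V + (-70 + V*j) = -70 + V + V*j)
C(-17, -51) - m(l(7, 2), -14) = 37 - (-70 - 14 - 14*(-2 - 1/2 - ⅓*7)) = 37 - (-70 - 14 - 14*(-2 - 1*½ - 7/3)) = 37 - (-70 - 14 - 14*(-2 - ½ - 7/3)) = 37 - (-70 - 14 - 14*(-29/6)) = 37 - (-70 - 14 + 203/3) = 37 - 1*(-49/3) = 37 + 49/3 = 160/3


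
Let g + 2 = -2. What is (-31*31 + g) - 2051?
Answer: -3016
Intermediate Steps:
g = -4 (g = -2 - 2 = -4)
(-31*31 + g) - 2051 = (-31*31 - 4) - 2051 = (-961 - 4) - 2051 = -965 - 2051 = -3016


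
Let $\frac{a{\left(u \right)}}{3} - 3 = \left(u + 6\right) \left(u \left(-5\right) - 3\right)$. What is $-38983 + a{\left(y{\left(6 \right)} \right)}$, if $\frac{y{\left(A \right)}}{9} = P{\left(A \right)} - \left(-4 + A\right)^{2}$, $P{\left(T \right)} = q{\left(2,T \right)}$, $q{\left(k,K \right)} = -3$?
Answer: $-92326$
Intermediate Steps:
$P{\left(T \right)} = -3$
$y{\left(A \right)} = -27 - 9 \left(-4 + A\right)^{2}$ ($y{\left(A \right)} = 9 \left(-3 - \left(-4 + A\right)^{2}\right) = -27 - 9 \left(-4 + A\right)^{2}$)
$a{\left(u \right)} = 9 + 3 \left(-3 - 5 u\right) \left(6 + u\right)$ ($a{\left(u \right)} = 9 + 3 \left(u + 6\right) \left(u \left(-5\right) - 3\right) = 9 + 3 \left(6 + u\right) \left(- 5 u - 3\right) = 9 + 3 \left(6 + u\right) \left(-3 - 5 u\right) = 9 + 3 \left(-3 - 5 u\right) \left(6 + u\right)$)
$-38983 + a{\left(y{\left(6 \right)} \right)} = -38983 - \left(45 + 15 \left(-27 - 9 \left(-4 + 6\right)^{2}\right)^{2} + 99 \left(-27 - 9 \left(-4 + 6\right)^{2}\right)\right) = -38983 - \left(45 + 15 \left(-27 - 9 \cdot 2^{2}\right)^{2} + 99 \left(-27 - 9 \cdot 2^{2}\right)\right) = -38983 - \left(45 + 15 \left(-27 - 36\right)^{2} + 99 \left(-27 - 36\right)\right) = -38983 - \left(-6192 + 59535\right) = -38983 - 53343 = -92326$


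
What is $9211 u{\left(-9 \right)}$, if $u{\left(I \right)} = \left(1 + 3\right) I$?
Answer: $-331596$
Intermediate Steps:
$u{\left(I \right)} = 4 I$
$9211 u{\left(-9 \right)} = 9211 \cdot 4 \left(-9\right) = 9211 \left(-36\right) = -331596$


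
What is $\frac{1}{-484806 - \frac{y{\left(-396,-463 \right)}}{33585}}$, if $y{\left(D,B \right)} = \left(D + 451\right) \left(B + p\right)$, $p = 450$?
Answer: $- \frac{6717}{3256441759} \approx -2.0627 \cdot 10^{-6}$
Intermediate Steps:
$y{\left(D,B \right)} = \left(450 + B\right) \left(451 + D\right)$ ($y{\left(D,B \right)} = \left(D + 451\right) \left(B + 450\right) = \left(451 + D\right) \left(450 + B\right) = \left(450 + B\right) \left(451 + D\right)$)
$\frac{1}{-484806 - \frac{y{\left(-396,-463 \right)}}{33585}} = \frac{1}{-484806 - \frac{202950 + 450 \left(-396\right) + 451 \left(-463\right) - -183348}{33585}} = \frac{1}{-484806 - \left(202950 - 178200 - 208813 + 183348\right) \frac{1}{33585}} = \frac{1}{-484806 - \left(-715\right) \frac{1}{33585}} = \frac{1}{-484806 - - \frac{143}{6717}} = \frac{1}{-484806 + \frac{143}{6717}} = \frac{1}{- \frac{3256441759}{6717}} = - \frac{6717}{3256441759}$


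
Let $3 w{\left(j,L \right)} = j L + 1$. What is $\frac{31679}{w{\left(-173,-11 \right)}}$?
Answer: $\frac{95037}{1904} \approx 49.914$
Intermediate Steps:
$w{\left(j,L \right)} = \frac{1}{3} + \frac{L j}{3}$ ($w{\left(j,L \right)} = \frac{j L + 1}{3} = \frac{L j + 1}{3} = \frac{1 + L j}{3} = \frac{1}{3} + \frac{L j}{3}$)
$\frac{31679}{w{\left(-173,-11 \right)}} = \frac{31679}{\frac{1}{3} + \frac{1}{3} \left(-11\right) \left(-173\right)} = \frac{31679}{\frac{1}{3} + \frac{1903}{3}} = \frac{31679}{\frac{1904}{3}} = 31679 \cdot \frac{3}{1904} = \frac{95037}{1904}$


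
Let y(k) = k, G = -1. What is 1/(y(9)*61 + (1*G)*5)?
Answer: 1/544 ≈ 0.0018382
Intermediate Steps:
1/(y(9)*61 + (1*G)*5) = 1/(9*61 + (1*(-1))*5) = 1/(549 - 1*5) = 1/(549 - 5) = 1/544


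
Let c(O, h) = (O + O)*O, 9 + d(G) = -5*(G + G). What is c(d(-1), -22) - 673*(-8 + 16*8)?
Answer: -80758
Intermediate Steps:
d(G) = -9 - 10*G (d(G) = -9 - 5*(G + G) = -9 - 10*G)
c(O, h) = 2*O² (c(O, h) = (2*O)*O = 2*O²)
c(d(-1), -22) - 673*(-8 + 16*8) = 2*(-9 - 10*(-1))² - 673*(-8 + 16*8) = 2*(-9 + 10)² - 673*(-8 + 128) = 2*1² - 673*120 = 2*1 - 80760 = 2 - 80760 = -80758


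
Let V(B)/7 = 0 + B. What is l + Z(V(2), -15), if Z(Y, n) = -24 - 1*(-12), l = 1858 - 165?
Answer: 1681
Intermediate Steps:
V(B) = 7*B (V(B) = 7*(0 + B) = 7*B)
l = 1693
Z(Y, n) = -12 (Z(Y, n) = -24 + 12 = -12)
l + Z(V(2), -15) = 1693 - 12 = 1681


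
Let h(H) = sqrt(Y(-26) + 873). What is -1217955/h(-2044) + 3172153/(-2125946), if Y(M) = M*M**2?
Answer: -3172153/2125946 + 1217955*I*sqrt(16703)/16703 ≈ -1.4921 + 9424.0*I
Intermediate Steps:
Y(M) = M**3
h(H) = I*sqrt(16703) (h(H) = sqrt((-26)**3 + 873) = sqrt(-17576 + 873) = sqrt(-16703) = I*sqrt(16703))
-1217955/h(-2044) + 3172153/(-2125946) = -1217955*(-I*sqrt(16703)/16703) + 3172153/(-2125946) = -(-1217955)*I*sqrt(16703)/16703 + 3172153*(-1/2125946) = 1217955*I*sqrt(16703)/16703 - 3172153/2125946 = -3172153/2125946 + 1217955*I*sqrt(16703)/16703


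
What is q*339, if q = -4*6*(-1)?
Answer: 8136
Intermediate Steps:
q = 24 (q = -24*(-1) = 24)
q*339 = 24*339 = 8136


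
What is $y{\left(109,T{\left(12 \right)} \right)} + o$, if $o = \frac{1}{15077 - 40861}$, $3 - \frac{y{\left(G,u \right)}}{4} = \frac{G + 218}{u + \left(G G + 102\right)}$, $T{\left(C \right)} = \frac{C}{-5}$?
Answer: $\frac{18365780161}{1544538952} \approx 11.891$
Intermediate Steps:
$T{\left(C \right)} = - \frac{C}{5}$ ($T{\left(C \right)} = C \left(- \frac{1}{5}\right) = - \frac{C}{5}$)
$y{\left(G,u \right)} = 12 - \frac{4 \left(218 + G\right)}{102 + u + G^{2}}$ ($y{\left(G,u \right)} = 12 - 4 \frac{G + 218}{u + \left(G G + 102\right)} = 12 - 4 \frac{218 + G}{u + \left(G^{2} + 102\right)} = 12 - 4 \frac{218 + G}{u + \left(102 + G^{2}\right)} = 12 - 4 \frac{218 + G}{102 + u + G^{2}} = 12 - \frac{4 \left(218 + G\right)}{102 + u + G^{2}}$)
$o = - \frac{1}{25784}$ ($o = \frac{1}{-25784} = - \frac{1}{25784} \approx -3.8784 \cdot 10^{-5}$)
$y{\left(109,T{\left(12 \right)} \right)} + o = \frac{4 \left(88 - 109 + 3 \left(\left(- \frac{1}{5}\right) 12\right) + 3 \cdot 109^{2}\right)}{102 - \frac{12}{5} + 109^{2}} - \frac{1}{25784} = \frac{4 \left(88 - 109 + 3 \left(- \frac{12}{5}\right) + 3 \cdot 11881\right)}{102 - \frac{12}{5} + 11881} - \frac{1}{25784} = \frac{4 \left(88 - 109 - \frac{36}{5} + 35643\right)}{\frac{59903}{5}} - \frac{1}{25784} = 4 \cdot \frac{5}{59903} \cdot \frac{178074}{5} - \frac{1}{25784} = \frac{712296}{59903} - \frac{1}{25784} = \frac{18365780161}{1544538952}$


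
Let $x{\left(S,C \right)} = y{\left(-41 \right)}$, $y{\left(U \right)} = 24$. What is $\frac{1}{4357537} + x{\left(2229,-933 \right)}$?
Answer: $\frac{104580889}{4357537} \approx 24.0$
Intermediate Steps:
$x{\left(S,C \right)} = 24$
$\frac{1}{4357537} + x{\left(2229,-933 \right)} = \frac{1}{4357537} + 24 = \frac{104580889}{4357537}$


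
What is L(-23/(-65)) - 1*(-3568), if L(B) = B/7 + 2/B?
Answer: 37398799/10465 ≈ 3573.7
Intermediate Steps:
L(B) = 2/B + B/7 (L(B) = B*(⅐) + 2/B = B/7 + 2/B = 2/B + B/7)
L(-23/(-65)) - 1*(-3568) = (2/((-23/(-65))) + (-23/(-65))/7) - 1*(-3568) = (2/((-23*(-1/65))) + (-23*(-1/65))/7) + 3568 = (2/(23/65) + (⅐)*(23/65)) + 3568 = (2*(65/23) + 23/455) + 3568 = (130/23 + 23/455) + 3568 = 59679/10465 + 3568 = 37398799/10465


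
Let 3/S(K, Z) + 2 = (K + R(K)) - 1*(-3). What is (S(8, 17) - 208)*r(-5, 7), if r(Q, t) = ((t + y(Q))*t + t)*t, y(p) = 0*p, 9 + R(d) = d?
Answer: -81389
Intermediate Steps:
R(d) = -9 + d
y(p) = 0
r(Q, t) = t*(t + t²) (r(Q, t) = ((t + 0)*t + t)*t = (t*t + t)*t = (t² + t)*t = (t + t²)*t = t*(t + t²))
S(K, Z) = 3/(-8 + 2*K) (S(K, Z) = 3/(-2 + ((K + (-9 + K)) - 1*(-3))) = 3/(-2 + ((-9 + 2*K) + 3)) = 3/(-2 + (-6 + 2*K)) = 3/(-8 + 2*K))
(S(8, 17) - 208)*r(-5, 7) = (3/(2*(-4 + 8)) - 208)*(7²*(1 + 7)) = ((3/2)/4 - 208)*(49*8) = ((3/2)*(¼) - 208)*392 = (3/8 - 208)*392 = -1661/8*392 = -81389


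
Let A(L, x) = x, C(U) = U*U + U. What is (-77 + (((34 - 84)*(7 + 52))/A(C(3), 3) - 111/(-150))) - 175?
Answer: -185189/150 ≈ -1234.6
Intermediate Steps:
C(U) = U + U² (C(U) = U² + U = U + U²)
(-77 + (((34 - 84)*(7 + 52))/A(C(3), 3) - 111/(-150))) - 175 = (-77 + (((34 - 84)*(7 + 52))/3 - 111/(-150))) - 175 = (-77 + (-50*59*(⅓) - 111*(-1/150))) - 175 = (-77 + (-2950*⅓ + 37/50)) - 175 = (-77 + (-2950/3 + 37/50)) - 175 = (-77 - 147389/150) - 175 = -158939/150 - 175 = -185189/150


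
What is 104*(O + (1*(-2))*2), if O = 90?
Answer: 8944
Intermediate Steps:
104*(O + (1*(-2))*2) = 104*(90 + (1*(-2))*2) = 104*(90 - 2*2) = 104*(90 - 4) = 104*86 = 8944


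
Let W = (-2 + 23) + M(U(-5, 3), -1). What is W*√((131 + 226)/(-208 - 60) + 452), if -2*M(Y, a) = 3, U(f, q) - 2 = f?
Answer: 39*√8092193/268 ≈ 413.96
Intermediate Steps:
U(f, q) = 2 + f
M(Y, a) = -3/2 (M(Y, a) = -½*3 = -3/2)
W = 39/2 (W = (-2 + 23) - 3/2 = 21 - 3/2 = 39/2 ≈ 19.500)
W*√((131 + 226)/(-208 - 60) + 452) = 39*√((131 + 226)/(-208 - 60) + 452)/2 = 39*√(357/(-268) + 452)/2 = 39*√(357*(-1/268) + 452)/2 = 39*√(-357/268 + 452)/2 = 39*√(120779/268)/2 = 39*(√8092193/134)/2 = 39*√8092193/268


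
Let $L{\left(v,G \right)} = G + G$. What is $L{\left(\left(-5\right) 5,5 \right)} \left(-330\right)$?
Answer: $-3300$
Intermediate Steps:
$L{\left(v,G \right)} = 2 G$
$L{\left(\left(-5\right) 5,5 \right)} \left(-330\right) = 2 \cdot 5 \left(-330\right) = 10 \left(-330\right) = -3300$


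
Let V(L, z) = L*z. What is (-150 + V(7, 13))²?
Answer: 3481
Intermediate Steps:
(-150 + V(7, 13))² = (-150 + 7*13)² = (-150 + 91)² = (-59)² = 3481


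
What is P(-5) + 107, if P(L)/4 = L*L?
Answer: 207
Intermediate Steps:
P(L) = 4*L² (P(L) = 4*(L*L) = 4*L²)
P(-5) + 107 = 4*(-5)² + 107 = 4*25 + 107 = 100 + 107 = 207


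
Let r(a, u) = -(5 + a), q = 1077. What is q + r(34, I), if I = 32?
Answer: 1038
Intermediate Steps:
r(a, u) = -5 - a
q + r(34, I) = 1077 + (-5 - 1*34) = 1077 + (-5 - 34) = 1077 - 39 = 1038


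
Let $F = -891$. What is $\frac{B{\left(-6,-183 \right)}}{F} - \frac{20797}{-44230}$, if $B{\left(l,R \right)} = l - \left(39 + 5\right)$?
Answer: $\frac{20741627}{39408930} \approx 0.52632$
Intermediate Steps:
$B{\left(l,R \right)} = -44 + l$ ($B{\left(l,R \right)} = l - 44 = -44 + l$)
$\frac{B{\left(-6,-183 \right)}}{F} - \frac{20797}{-44230} = \frac{-44 - 6}{-891} - \frac{20797}{-44230} = \left(-50\right) \left(- \frac{1}{891}\right) - - \frac{20797}{44230} = \frac{50}{891} + \frac{20797}{44230} = \frac{20741627}{39408930}$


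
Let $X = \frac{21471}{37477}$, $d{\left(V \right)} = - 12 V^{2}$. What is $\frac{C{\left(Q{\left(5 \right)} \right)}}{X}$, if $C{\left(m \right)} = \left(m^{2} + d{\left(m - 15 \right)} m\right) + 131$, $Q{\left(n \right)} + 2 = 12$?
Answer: $- \frac{34591271}{7157} \approx -4833.2$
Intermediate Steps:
$Q{\left(n \right)} = 10$ ($Q{\left(n \right)} = -2 + 12 = 10$)
$C{\left(m \right)} = 131 + m^{2} - 12 m \left(-15 + m\right)^{2}$ ($C{\left(m \right)} = \left(m^{2} + - 12 \left(m - 15\right)^{2} m\right) + 131 = \left(m^{2} + - 12 \left(-15 + m\right)^{2} m\right) + 131 = \left(m^{2} - 12 m \left(-15 + m\right)^{2}\right) + 131 = 131 + m^{2} - 12 m \left(-15 + m\right)^{2}$)
$X = \frac{21471}{37477}$ ($X = 21471 \cdot \frac{1}{37477} = \frac{21471}{37477} \approx 0.57291$)
$\frac{C{\left(Q{\left(5 \right)} \right)}}{X} = \frac{131 + 10^{2} - 120 \left(-15 + 10\right)^{2}}{\frac{21471}{37477}} = \left(131 + 100 - 120 \left(-5\right)^{2}\right) \frac{37477}{21471} = \left(131 + 100 - 120 \cdot 25\right) \frac{37477}{21471} = \left(131 + 100 - 3000\right) \frac{37477}{21471} = \left(-2769\right) \frac{37477}{21471} = - \frac{34591271}{7157}$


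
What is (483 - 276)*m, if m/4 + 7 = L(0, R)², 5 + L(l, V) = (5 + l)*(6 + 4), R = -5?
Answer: 1670904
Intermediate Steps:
L(l, V) = 45 + 10*l (L(l, V) = -5 + (5 + l)*(6 + 4) = -5 + (5 + l)*10 = -5 + (50 + 10*l) = 45 + 10*l)
m = 8072 (m = -28 + 4*(45 + 10*0)² = -28 + 4*(45 + 0)² = -28 + 4*45² = -28 + 4*2025 = -28 + 8100 = 8072)
(483 - 276)*m = (483 - 276)*8072 = 207*8072 = 1670904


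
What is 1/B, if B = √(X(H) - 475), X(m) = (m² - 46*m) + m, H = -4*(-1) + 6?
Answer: -I*√33/165 ≈ -0.034816*I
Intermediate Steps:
H = 10 (H = 4 + 6 = 10)
X(m) = m² - 45*m
B = 5*I*√33 (B = √(10*(-45 + 10) - 475) = √(10*(-35) - 475) = √(-350 - 475) = √(-825) = 5*I*√33 ≈ 28.723*I)
1/B = 1/(5*I*√33) = -I*√33/165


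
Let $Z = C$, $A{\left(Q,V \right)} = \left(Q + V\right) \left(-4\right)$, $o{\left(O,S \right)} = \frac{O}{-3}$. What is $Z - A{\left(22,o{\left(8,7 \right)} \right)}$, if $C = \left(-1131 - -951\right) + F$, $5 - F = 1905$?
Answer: $- \frac{6008}{3} \approx -2002.7$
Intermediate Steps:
$F = -1900$ ($F = 5 - 1905 = -1900$)
$o{\left(O,S \right)} = - \frac{O}{3}$ ($o{\left(O,S \right)} = O \left(- \frac{1}{3}\right) = - \frac{O}{3}$)
$A{\left(Q,V \right)} = - 4 Q - 4 V$
$C = -2080$ ($C = \left(-1131 - -951\right) - 1900 = \left(-1131 + 951\right) - 1900 = -180 - 1900 = -2080$)
$Z = -2080$
$Z - A{\left(22,o{\left(8,7 \right)} \right)} = -2080 - \left(\left(-4\right) 22 - 4 \left(\left(- \frac{1}{3}\right) 8\right)\right) = -2080 - \left(-88 - - \frac{32}{3}\right) = -2080 - \left(-88 + \frac{32}{3}\right) = -2080 - - \frac{232}{3} = -2080 + \frac{232}{3} = - \frac{6008}{3}$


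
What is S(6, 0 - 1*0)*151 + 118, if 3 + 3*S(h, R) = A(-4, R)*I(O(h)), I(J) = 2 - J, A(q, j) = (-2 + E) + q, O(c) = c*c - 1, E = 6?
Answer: -33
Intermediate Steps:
O(c) = -1 + c**2 (O(c) = c**2 - 1 = -1 + c**2)
A(q, j) = 4 + q (A(q, j) = (-2 + 6) + q = 4 + q)
S(h, R) = -1 (S(h, R) = -1 + ((4 - 4)*(2 - (-1 + h**2)))/3 = -1 + (0*(2 + (1 - h**2)))/3 = -1 + (0*(3 - h**2))/3 = -1 + (1/3)*0 = -1 + 0 = -1)
S(6, 0 - 1*0)*151 + 118 = -1*151 + 118 = -151 + 118 = -33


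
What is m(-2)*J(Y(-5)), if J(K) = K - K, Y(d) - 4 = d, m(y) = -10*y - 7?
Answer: 0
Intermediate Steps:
m(y) = -7 - 10*y
Y(d) = 4 + d
J(K) = 0
m(-2)*J(Y(-5)) = (-7 - 10*(-2))*0 = (-7 + 20)*0 = 13*0 = 0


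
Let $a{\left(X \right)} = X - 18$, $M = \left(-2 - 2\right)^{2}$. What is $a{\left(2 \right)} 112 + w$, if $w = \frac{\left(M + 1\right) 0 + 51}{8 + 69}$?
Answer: $- \frac{137933}{77} \approx -1791.3$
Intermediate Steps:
$M = 16$ ($M = \left(-4\right)^{2} = 16$)
$a{\left(X \right)} = -18 + X$ ($a{\left(X \right)} = X - 18 = -18 + X$)
$w = \frac{51}{77}$ ($w = \frac{\left(16 + 1\right) 0 + 51}{8 + 69} = \frac{17 \cdot 0 + 51}{77} = \left(0 + 51\right) \frac{1}{77} = 51 \cdot \frac{1}{77} = \frac{51}{77} \approx 0.66234$)
$a{\left(2 \right)} 112 + w = \left(-18 + 2\right) 112 + \frac{51}{77} = \left(-16\right) 112 + \frac{51}{77} = -1792 + \frac{51}{77} = - \frac{137933}{77}$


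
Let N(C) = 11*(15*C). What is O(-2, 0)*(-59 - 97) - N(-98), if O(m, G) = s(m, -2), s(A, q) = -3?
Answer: 16638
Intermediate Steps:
O(m, G) = -3
N(C) = 165*C
O(-2, 0)*(-59 - 97) - N(-98) = -3*(-59 - 97) - 165*(-98) = -3*(-156) - 1*(-16170) = 468 + 16170 = 16638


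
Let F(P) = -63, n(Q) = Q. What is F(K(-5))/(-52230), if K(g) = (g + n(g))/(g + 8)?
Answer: 21/17410 ≈ 0.0012062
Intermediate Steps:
K(g) = 2*g/(8 + g) (K(g) = (g + g)/(g + 8) = (2*g)/(8 + g) = 2*g/(8 + g))
F(K(-5))/(-52230) = -63/(-52230) = -63*(-1/52230) = 21/17410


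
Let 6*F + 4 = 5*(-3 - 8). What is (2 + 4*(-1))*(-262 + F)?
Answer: 1631/3 ≈ 543.67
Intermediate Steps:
F = -59/6 (F = -⅔ + (5*(-3 - 8))/6 = -⅔ + (5*(-11))/6 = -⅔ + (⅙)*(-55) = -⅔ - 55/6 = -59/6 ≈ -9.8333)
(2 + 4*(-1))*(-262 + F) = (2 + 4*(-1))*(-262 - 59/6) = (2 - 4)*(-1631/6) = -2*(-1631/6) = 1631/3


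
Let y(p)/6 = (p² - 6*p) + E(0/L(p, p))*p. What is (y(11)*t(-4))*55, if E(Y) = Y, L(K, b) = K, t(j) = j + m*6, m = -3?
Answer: -399300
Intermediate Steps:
t(j) = -18 + j (t(j) = j - 3*6 = j - 18 = -18 + j)
y(p) = -36*p + 6*p² (y(p) = 6*((p² - 6*p) + (0/p)*p) = 6*((p² - 6*p) + 0*p) = 6*((p² - 6*p) + 0) = 6*(p² - 6*p) = -36*p + 6*p²)
(y(11)*t(-4))*55 = ((6*11*(-6 + 11))*(-18 - 4))*55 = ((6*11*5)*(-22))*55 = (330*(-22))*55 = -7260*55 = -399300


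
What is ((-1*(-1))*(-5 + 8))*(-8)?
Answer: -24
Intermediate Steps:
((-1*(-1))*(-5 + 8))*(-8) = (1*3)*(-8) = 3*(-8) = -24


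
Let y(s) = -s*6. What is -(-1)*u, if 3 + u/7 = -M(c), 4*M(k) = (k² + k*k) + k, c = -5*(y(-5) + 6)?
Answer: -113106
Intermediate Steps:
y(s) = -6*s
c = -180 (c = -5*(-6*(-5) + 6) = -5*(30 + 6) = -5*36 = -180)
M(k) = k²/2 + k/4 (M(k) = ((k² + k*k) + k)/4 = ((k² + k²) + k)/4 = (2*k² + k)/4 = (k + 2*k²)/4 = k²/2 + k/4)
u = -113106 (u = -21 + 7*(-(-180)*(1 + 2*(-180))/4) = -21 + 7*(-(-180)*(1 - 360)/4) = -21 + 7*(-(-180)*(-359)/4) = -21 + 7*(-1*16155) = -21 + 7*(-16155) = -21 - 113085 = -113106)
-(-1)*u = -(-1)*(-113106) = -1*113106 = -113106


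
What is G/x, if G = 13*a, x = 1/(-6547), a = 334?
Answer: -28427074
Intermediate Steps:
x = -1/6547 ≈ -0.00015274
G = 4342 (G = 13*334 = 4342)
G/x = 4342/(-1/6547) = 4342*(-6547) = -28427074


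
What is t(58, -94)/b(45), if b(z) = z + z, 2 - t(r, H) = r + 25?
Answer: -9/10 ≈ -0.90000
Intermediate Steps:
t(r, H) = -23 - r (t(r, H) = 2 - (r + 25) = 2 - (25 + r) = 2 + (-25 - r) = -23 - r)
b(z) = 2*z
t(58, -94)/b(45) = (-23 - 1*58)/((2*45)) = (-23 - 58)/90 = -81*1/90 = -9/10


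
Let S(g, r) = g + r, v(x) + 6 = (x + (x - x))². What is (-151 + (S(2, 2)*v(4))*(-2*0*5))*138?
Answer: -20838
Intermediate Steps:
v(x) = -6 + x² (v(x) = -6 + (x + (x - x))² = -6 + (x + 0)² = -6 + x²)
(-151 + (S(2, 2)*v(4))*(-2*0*5))*138 = (-151 + ((2 + 2)*(-6 + 4²))*(-2*0*5))*138 = (-151 + (4*(-6 + 16))*(0*5))*138 = (-151 + (4*10)*0)*138 = (-151 + 40*0)*138 = (-151 + 0)*138 = -151*138 = -20838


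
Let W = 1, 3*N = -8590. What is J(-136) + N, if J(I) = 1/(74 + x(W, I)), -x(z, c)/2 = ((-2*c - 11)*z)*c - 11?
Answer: -203548639/71088 ≈ -2863.3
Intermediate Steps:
N = -8590/3 (N = (1/3)*(-8590) = -8590/3 ≈ -2863.3)
x(z, c) = 22 - 2*c*z*(-11 - 2*c) (x(z, c) = -2*(((-2*c - 11)*z)*c - 11) = -2*(((-11 - 2*c)*z)*c - 11) = -2*((z*(-11 - 2*c))*c - 11) = -2*(c*z*(-11 - 2*c) - 11) = -2*(-11 + c*z*(-11 - 2*c)) = 22 - 2*c*z*(-11 - 2*c))
J(I) = 1/(96 + 4*I**2 + 22*I) (J(I) = 1/(74 + (22 + 4*1*I**2 + 22*I*1)) = 1/(74 + (22 + 4*I**2 + 22*I)) = 1/(96 + 4*I**2 + 22*I))
J(-136) + N = 1/(2*(48 + 2*(-136)**2 + 11*(-136))) - 8590/3 = 1/(2*(48 + 2*18496 - 1496)) - 8590/3 = 1/(2*(48 + 36992 - 1496)) - 8590/3 = (1/2)/35544 - 8590/3 = (1/2)*(1/35544) - 8590/3 = 1/71088 - 8590/3 = -203548639/71088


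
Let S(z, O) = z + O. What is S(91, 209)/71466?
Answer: 50/11911 ≈ 0.0041978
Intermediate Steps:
S(z, O) = O + z
S(91, 209)/71466 = (209 + 91)/71466 = 300*(1/71466) = 50/11911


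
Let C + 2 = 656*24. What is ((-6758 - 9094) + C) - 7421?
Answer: -7531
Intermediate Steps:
C = 15742 (C = -2 + 656*24 = -2 + 15744 = 15742)
((-6758 - 9094) + C) - 7421 = ((-6758 - 9094) + 15742) - 7421 = (-15852 + 15742) - 7421 = -110 - 7421 = -7531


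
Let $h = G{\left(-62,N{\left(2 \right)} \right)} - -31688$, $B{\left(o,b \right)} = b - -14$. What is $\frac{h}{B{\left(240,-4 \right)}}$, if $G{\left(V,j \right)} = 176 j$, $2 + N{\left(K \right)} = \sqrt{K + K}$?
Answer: $\frac{15844}{5} \approx 3168.8$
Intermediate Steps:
$N{\left(K \right)} = -2 + \sqrt{2} \sqrt{K}$ ($N{\left(K \right)} = -2 + \sqrt{K + K} = -2 + \sqrt{2 K} = -2 + \sqrt{2} \sqrt{K}$)
$B{\left(o,b \right)} = 14 + b$ ($B{\left(o,b \right)} = b + 14 = 14 + b$)
$h = 31688$ ($h = 176 \left(-2 + \sqrt{2} \sqrt{2}\right) - -31688 = 176 \left(-2 + 2\right) + 31688 = 176 \cdot 0 + 31688 = 0 + 31688 = 31688$)
$\frac{h}{B{\left(240,-4 \right)}} = \frac{31688}{14 - 4} = \frac{31688}{10} = 31688 \cdot \frac{1}{10} = \frac{15844}{5}$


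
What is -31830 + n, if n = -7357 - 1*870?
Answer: -40057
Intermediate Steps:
n = -8227 (n = -7357 - 870 = -8227)
-31830 + n = -31830 - 8227 = -40057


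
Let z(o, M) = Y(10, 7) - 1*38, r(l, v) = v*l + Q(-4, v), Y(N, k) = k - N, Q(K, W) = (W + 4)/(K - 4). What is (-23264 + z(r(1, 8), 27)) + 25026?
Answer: 1721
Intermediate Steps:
Q(K, W) = (4 + W)/(-4 + K)
r(l, v) = -½ - v/8 + l*v (r(l, v) = v*l + (4 + v)/(-4 - 4) = l*v + (4 + v)/(-8) = l*v - (4 + v)/8 = l*v + (-½ - v/8) = -½ - v/8 + l*v)
z(o, M) = -41 (z(o, M) = (7 - 1*10) - 1*38 = (7 - 10) - 38 = -3 - 38 = -41)
(-23264 + z(r(1, 8), 27)) + 25026 = (-23264 - 41) + 25026 = -23305 + 25026 = 1721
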